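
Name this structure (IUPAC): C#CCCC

The longest carbon chain that includes the multiple bond has 5 carbons, so the parent hydride is pentane.
There is one C≡C triple bond, indicated by the ending -yne.
Number the chain so that numbering from this end puts the triple bond at C-1 rather than C-4.
That gives the triple bond between C-1 and C-2.
Assembling the pieces gives pent-1-yne.

pent-1-yne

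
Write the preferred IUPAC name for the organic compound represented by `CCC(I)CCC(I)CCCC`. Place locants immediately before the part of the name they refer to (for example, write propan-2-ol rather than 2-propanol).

3,6-diiododecane

The longest carbon chain is 10 atoms: the parent is decane.
The numbering direction is chosen so that the substituent locant set {3,6} is lower than {5,8} at the first point of difference.
This places iodo groups at C-3 and C-6.
Assembling the pieces gives 3,6-diiododecane.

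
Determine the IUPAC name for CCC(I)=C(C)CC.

3-iodo-4-methylhex-3-ene

Counting along the main chain through the multiple bond gives 6 carbons: the parent is hexane.
There is one C=C double bond, indicated by the ending -ene.
The numbering direction is chosen so that the locant sets are identical either way, so the alphabetically earlier iodo substituent takes the lower locant (3 rather than 4).
That gives the double bond between C-3 and C-4; an iodo group at C-3; a methyl group at C-4.
Substituent prefixes are cited in alphabetical order (multiplying prefixes like di-/tri- are ignored for ordering).
Assembling the pieces gives 3-iodo-4-methylhex-3-ene.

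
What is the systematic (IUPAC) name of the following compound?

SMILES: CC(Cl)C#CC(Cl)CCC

2,5-dichlorooct-3-yne

Counting along the main chain through the multiple bond gives 8 carbons: the parent is octane.
There is one C≡C triple bond, indicated by the ending -yne.
Number the chain so that numbering from this end puts the triple bond at C-3 rather than C-5.
That gives the triple bond between C-3 and C-4; chloro groups at C-2 and C-5.
Assembling the pieces gives 2,5-dichlorooct-3-yne.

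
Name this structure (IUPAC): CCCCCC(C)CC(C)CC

The longest carbon chain is 10 atoms: the parent is decane.
The numbering direction is chosen so that the substituent locant set {3,5} is lower than {6,8} at the first point of difference.
With this numbering: methyl groups at C-3 and C-5.
The name is 3,5-dimethyldecane.

3,5-dimethyldecane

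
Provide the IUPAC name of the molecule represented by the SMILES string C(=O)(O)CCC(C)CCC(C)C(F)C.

Counting along the main chain through the –COOH group gives 9 carbons: the parent is nonane.
A carboxylic acid (terminal –COOH) is the principal characteristic group, giving the suffix -oic acid.
Number the chain so that the carboxylic acid carbon is C-1 by definition.
With this numbering: a fluoro group at C-8; methyl groups at C-4 and C-7.
Prefixes are listed alphabetically: fluoro, methyl.
The name is 8-fluoro-4,7-dimethylnonanoic acid.

8-fluoro-4,7-dimethylnonanoic acid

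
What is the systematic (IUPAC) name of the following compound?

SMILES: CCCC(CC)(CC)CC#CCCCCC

Counting along the main chain through the multiple bond gives 12 carbons: the parent is dodecane.
A C≡C triple bond in the chain gives the infix -yne-.
The numbering direction is chosen so that the substituent locant set {4,4} is lower than {9,9} at the first point of difference.
With this numbering: the triple bond between C-6 and C-7; two ethyl groups at C-4.
Putting it together: 4,4-diethyldodec-6-yne.

4,4-diethyldodec-6-yne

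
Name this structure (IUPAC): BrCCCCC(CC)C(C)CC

The parent chain contains 8 carbons (octane).
Choose the numbering such that the substituent locant set {1,5,6} is lower than {3,4,8} at the first point of difference.
With this numbering: a bromo group at C-1; an ethyl group at C-5; a methyl group at C-6.
Prefixes are listed alphabetically: bromo, ethyl, methyl.
Assembling the pieces gives 1-bromo-5-ethyl-6-methyloctane.

1-bromo-5-ethyl-6-methyloctane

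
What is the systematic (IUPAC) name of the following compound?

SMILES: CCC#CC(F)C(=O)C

Counting along the main chain through the carbonyl and the multiple bond gives 7 carbons: the parent is heptane.
The principal characteristic group is a ketone (C=O on an internal carbon), named with the suffix -one.
There is one C≡C triple bond, indicated by the ending -yne.
The numbering direction is chosen so that numbering from this end puts the carbonyl group at C-2 rather than C-6.
That gives the carbonyl at C-2; the triple bond between C-4 and C-5; a fluoro group at C-3.
Putting it together: 3-fluorohept-4-yn-2-one.

3-fluorohept-4-yn-2-one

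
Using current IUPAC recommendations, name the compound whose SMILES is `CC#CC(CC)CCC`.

4-ethylhept-2-yne

The longest chain bearing the multiple bond is 7 carbons long (heptane).
A C≡C triple bond in the chain gives the infix -yne-.
The numbering direction is chosen so that numbering from this end puts the triple bond at C-2 rather than C-5.
This places the triple bond between C-2 and C-3; an ethyl group at C-4.
Assembling the pieces gives 4-ethylhept-2-yne.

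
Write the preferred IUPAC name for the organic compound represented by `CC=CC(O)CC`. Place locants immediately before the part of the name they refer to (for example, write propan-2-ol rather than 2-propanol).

hex-4-en-3-ol

The longest chain bearing the –OH group and the multiple bond is 6 carbons long (hexane).
The principal characteristic group is an alcohol (–OH), named with the suffix -ol.
The chain contains a C=C double bond, so the unsaturation ending is -ene.
Number the chain so that numbering from this end puts the hydroxyl group at C-3 rather than C-4.
This places the hydroxyl at C-3; the double bond between C-4 and C-5.
Putting it together: hex-4-en-3-ol.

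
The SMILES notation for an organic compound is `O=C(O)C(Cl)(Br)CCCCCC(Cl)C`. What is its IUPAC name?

2-bromo-2,8-dichlorononanoic acid

The longest chain bearing the –COOH group is 9 carbons long (nonane).
The highest-priority functional group is a carboxylic acid (terminal –COOH), so the name ends in -oic acid.
The numbering direction is chosen so that the carboxylic acid carbon is C-1 by definition.
That gives a bromo group at C-2; chloro groups at C-2 and C-8.
The substituents are ordered alphabetically, ignoring any di-/tri- multipliers.
Assembling the pieces gives 2-bromo-2,8-dichlorononanoic acid.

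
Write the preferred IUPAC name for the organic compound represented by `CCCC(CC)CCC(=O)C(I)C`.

6-ethyl-2-iodononan-3-one

The longest carbon chain that includes the carbonyl has 9 carbons, so the parent hydride is nonane.
The highest-priority functional group is a ketone (C=O on an internal carbon), so the name ends in -one.
The numbering direction is chosen so that numbering from this end puts the carbonyl group at C-3 rather than C-7.
This places the carbonyl at C-3; an ethyl group at C-6; an iodo group at C-2.
Prefixes are listed alphabetically: ethyl, iodo.
Putting it together: 6-ethyl-2-iodononan-3-one.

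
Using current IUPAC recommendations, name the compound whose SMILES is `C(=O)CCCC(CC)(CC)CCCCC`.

5,5-diethyldecanal

The longest chain bearing the –CHO group is 10 carbons long (decane).
An aldehyde (terminal –CHO) is the principal characteristic group, giving the suffix -al.
Choose the numbering such that the aldehyde carbon is C-1 by definition.
That gives two ethyl groups at C-5.
The name is 5,5-diethyldecanal.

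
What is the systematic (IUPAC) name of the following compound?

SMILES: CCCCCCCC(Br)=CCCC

5-bromododec-4-ene

Counting along the main chain through the multiple bond gives 12 carbons: the parent is dodecane.
The chain contains a C=C double bond, so the unsaturation ending is -ene.
Number the chain so that numbering from this end puts the double bond at C-4 rather than C-8.
That gives the double bond between C-4 and C-5; a bromo group at C-5.
Putting it together: 5-bromododec-4-ene.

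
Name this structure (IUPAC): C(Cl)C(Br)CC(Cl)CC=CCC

The longest chain bearing the multiple bond is 9 carbons long (nonane).
There is one C=C double bond, indicated by the ending -ene.
Number the chain so that numbering from this end puts the double bond at C-3 rather than C-6.
With this numbering: the double bond between C-3 and C-4; a bromo group at C-8; chloro groups at C-6 and C-9.
Prefixes are listed alphabetically: bromo, chloro.
Putting it together: 8-bromo-6,9-dichloronon-3-ene.

8-bromo-6,9-dichloronon-3-ene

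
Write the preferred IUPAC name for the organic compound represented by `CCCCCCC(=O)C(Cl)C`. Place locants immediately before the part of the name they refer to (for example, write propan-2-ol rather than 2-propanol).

The longest carbon chain that includes the carbonyl has 9 carbons, so the parent hydride is nonane.
A ketone (C=O on an internal carbon) is the principal characteristic group, giving the suffix -one.
Choose the numbering such that numbering from this end puts the carbonyl group at C-3 rather than C-7.
This places the carbonyl at C-3; a chloro group at C-2.
The name is 2-chlorononan-3-one.

2-chlorononan-3-one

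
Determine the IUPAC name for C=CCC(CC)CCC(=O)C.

The longest carbon chain that includes the carbonyl and the multiple bond has 8 carbons, so the parent hydride is octane.
The principal characteristic group is a ketone (C=O on an internal carbon), named with the suffix -one.
There is one C=C double bond, indicated by the ending -ene.
Number the chain so that numbering from this end puts the carbonyl group at C-2 rather than C-7.
That gives the carbonyl at C-2; the double bond between C-7 and C-8; an ethyl group at C-5.
Putting it together: 5-ethyloct-7-en-2-one.

5-ethyloct-7-en-2-one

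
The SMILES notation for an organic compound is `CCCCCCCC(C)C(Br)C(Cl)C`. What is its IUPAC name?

The longest continuous carbon chain has 11 atoms, so the parent hydride is undecane.
Choose the numbering such that the substituent locant set {2,3,4} is lower than {8,9,10} at the first point of difference.
With this numbering: a bromo group at C-3; a chloro group at C-2; a methyl group at C-4.
The substituents are ordered alphabetically, ignoring any di-/tri- multipliers.
The name is 3-bromo-2-chloro-4-methylundecane.

3-bromo-2-chloro-4-methylundecane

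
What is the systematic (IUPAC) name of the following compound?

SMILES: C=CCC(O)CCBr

The longest carbon chain that includes the –OH group and the multiple bond has 6 carbons, so the parent hydride is hexane.
The highest-priority functional group is an alcohol (–OH), so the name ends in -ol.
There is one C=C double bond, indicated by the ending -ene.
Number the chain so that numbering from this end puts the hydroxyl group at C-3 rather than C-4.
This places the hydroxyl at C-3; the double bond between C-5 and C-6; a bromo group at C-1.
Assembling the pieces gives 1-bromohex-5-en-3-ol.

1-bromohex-5-en-3-ol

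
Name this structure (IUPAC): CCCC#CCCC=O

oct-4-ynal

The longest chain bearing the –CHO group and the multiple bond is 8 carbons long (octane).
The principal characteristic group is an aldehyde (terminal –CHO), named with the suffix -al.
There is one C≡C triple bond, indicated by the ending -yne.
The numbering direction is chosen so that the aldehyde carbon is C-1 by definition.
This places the triple bond between C-4 and C-5.
The name is oct-4-ynal.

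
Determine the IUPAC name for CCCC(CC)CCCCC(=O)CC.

8-ethylundecan-3-one

Counting along the main chain through the carbonyl gives 11 carbons: the parent is undecane.
The principal characteristic group is a ketone (C=O on an internal carbon), named with the suffix -one.
Number the chain so that numbering from this end puts the carbonyl group at C-3 rather than C-9.
This places the carbonyl at C-3; an ethyl group at C-8.
The name is 8-ethylundecan-3-one.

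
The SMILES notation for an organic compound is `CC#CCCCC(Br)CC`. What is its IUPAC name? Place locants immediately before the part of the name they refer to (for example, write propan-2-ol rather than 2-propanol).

7-bromonon-2-yne

Counting along the main chain through the multiple bond gives 9 carbons: the parent is nonane.
The chain contains a C≡C triple bond, so the unsaturation ending is -yne.
Choose the numbering such that numbering from this end puts the triple bond at C-2 rather than C-7.
With this numbering: the triple bond between C-2 and C-3; a bromo group at C-7.
Putting it together: 7-bromonon-2-yne.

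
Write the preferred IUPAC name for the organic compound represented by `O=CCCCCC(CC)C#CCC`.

Counting along the main chain through the –CHO group and the multiple bond gives 10 carbons: the parent is decane.
An aldehyde (terminal –CHO) is the principal characteristic group, giving the suffix -al.
A C≡C triple bond in the chain gives the infix -yne-.
The numbering direction is chosen so that the aldehyde carbon is C-1 by definition.
This places the triple bond between C-7 and C-8; an ethyl group at C-6.
The name is 6-ethyldec-7-ynal.

6-ethyldec-7-ynal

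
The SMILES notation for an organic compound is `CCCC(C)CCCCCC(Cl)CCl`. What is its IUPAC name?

The parent chain contains 11 carbons (undecane).
Number the chain so that the substituent locant set {1,2,8} is lower than {4,10,11} at the first point of difference.
This places chloro groups at C-1 and C-2; a methyl group at C-8.
Substituent prefixes are cited in alphabetical order (multiplying prefixes like di-/tri- are ignored for ordering).
Assembling the pieces gives 1,2-dichloro-8-methylundecane.

1,2-dichloro-8-methylundecane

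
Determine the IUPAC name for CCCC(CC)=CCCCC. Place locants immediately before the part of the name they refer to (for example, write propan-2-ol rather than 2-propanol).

Counting along the main chain through the multiple bond gives 9 carbons: the parent is nonane.
The chain contains a C=C double bond, so the unsaturation ending is -ene.
Choose the numbering such that numbering from this end puts the double bond at C-4 rather than C-5.
With this numbering: the double bond between C-4 and C-5; an ethyl group at C-4.
Assembling the pieces gives 4-ethylnon-4-ene.

4-ethylnon-4-ene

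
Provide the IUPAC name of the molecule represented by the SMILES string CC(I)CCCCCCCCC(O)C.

The longest carbon chain that includes the –OH group has 12 carbons, so the parent hydride is dodecane.
The highest-priority functional group is an alcohol (–OH), so the name ends in -ol.
Choose the numbering such that numbering from this end puts the hydroxyl group at C-2 rather than C-11.
This places the hydroxyl at C-2; an iodo group at C-11.
Assembling the pieces gives 11-iodododecan-2-ol.

11-iodododecan-2-ol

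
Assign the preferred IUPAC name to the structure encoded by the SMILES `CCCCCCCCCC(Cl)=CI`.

2-chloro-1-iodoundec-1-ene

Counting along the main chain through the multiple bond gives 11 carbons: the parent is undecane.
The chain contains a C=C double bond, so the unsaturation ending is -ene.
Choose the numbering such that numbering from this end puts the double bond at C-1 rather than C-10.
With this numbering: the double bond between C-1 and C-2; a chloro group at C-2; an iodo group at C-1.
The substituents are ordered alphabetically, ignoring any di-/tri- multipliers.
Putting it together: 2-chloro-1-iodoundec-1-ene.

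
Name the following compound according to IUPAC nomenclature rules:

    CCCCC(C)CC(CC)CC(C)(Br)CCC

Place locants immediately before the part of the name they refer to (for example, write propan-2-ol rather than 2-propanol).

4-bromo-6-ethyl-4,8-dimethyldodecane

The longest continuous carbon chain has 12 atoms, so the parent hydride is dodecane.
Choose the numbering such that the substituent locant set {4,4,6,8} is lower than {5,7,9,9} at the first point of difference.
That gives a bromo group at C-4; an ethyl group at C-6; methyl groups at C-4 and C-8.
Substituent prefixes are cited in alphabetical order (multiplying prefixes like di-/tri- are ignored for ordering).
The name is 4-bromo-6-ethyl-4,8-dimethyldodecane.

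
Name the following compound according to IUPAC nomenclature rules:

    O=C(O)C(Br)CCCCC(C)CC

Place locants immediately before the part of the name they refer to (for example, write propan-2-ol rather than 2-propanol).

Counting along the main chain through the –COOH group gives 9 carbons: the parent is nonane.
The highest-priority functional group is a carboxylic acid (terminal –COOH), so the name ends in -oic acid.
The numbering direction is chosen so that the carboxylic acid carbon is C-1 by definition.
This places a bromo group at C-2; a methyl group at C-7.
Substituent prefixes are cited in alphabetical order (multiplying prefixes like di-/tri- are ignored for ordering).
Assembling the pieces gives 2-bromo-7-methylnonanoic acid.

2-bromo-7-methylnonanoic acid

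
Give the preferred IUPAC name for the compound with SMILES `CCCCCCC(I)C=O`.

2-iodooctanal

The longest carbon chain that includes the –CHO group has 8 carbons, so the parent hydride is octane.
The highest-priority functional group is an aldehyde (terminal –CHO), so the name ends in -al.
Number the chain so that the aldehyde carbon is C-1 by definition.
That gives an iodo group at C-2.
Assembling the pieces gives 2-iodooctanal.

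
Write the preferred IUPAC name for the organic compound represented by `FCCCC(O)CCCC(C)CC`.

The longest carbon chain that includes the –OH group has 10 carbons, so the parent hydride is decane.
An alcohol (–OH) is the principal characteristic group, giving the suffix -ol.
Choose the numbering such that numbering from this end puts the hydroxyl group at C-4 rather than C-7.
That gives the hydroxyl at C-4; a fluoro group at C-1; a methyl group at C-8.
Substituent prefixes are cited in alphabetical order (multiplying prefixes like di-/tri- are ignored for ordering).
The name is 1-fluoro-8-methyldecan-4-ol.

1-fluoro-8-methyldecan-4-ol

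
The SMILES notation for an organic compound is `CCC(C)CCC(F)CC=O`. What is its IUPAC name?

3-fluoro-6-methyloctanal

The longest chain bearing the –CHO group is 8 carbons long (octane).
The principal characteristic group is an aldehyde (terminal –CHO), named with the suffix -al.
Choose the numbering such that the aldehyde carbon is C-1 by definition.
With this numbering: a fluoro group at C-3; a methyl group at C-6.
Substituent prefixes are cited in alphabetical order (multiplying prefixes like di-/tri- are ignored for ordering).
Putting it together: 3-fluoro-6-methyloctanal.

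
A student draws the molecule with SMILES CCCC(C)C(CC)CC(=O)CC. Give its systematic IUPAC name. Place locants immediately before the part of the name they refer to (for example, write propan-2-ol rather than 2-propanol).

The longest chain bearing the carbonyl is 9 carbons long (nonane).
The principal characteristic group is a ketone (C=O on an internal carbon), named with the suffix -one.
Number the chain so that numbering from this end puts the carbonyl group at C-3 rather than C-7.
With this numbering: the carbonyl at C-3; an ethyl group at C-5; a methyl group at C-6.
Prefixes are listed alphabetically: ethyl, methyl.
Putting it together: 5-ethyl-6-methylnonan-3-one.

5-ethyl-6-methylnonan-3-one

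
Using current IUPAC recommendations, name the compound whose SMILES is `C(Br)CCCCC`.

The parent chain contains 6 carbons (hexane).
Number the chain so that the substituent locant set {1} is lower than {6} at the first point of difference.
That gives a bromo group at C-1.
Putting it together: 1-bromohexane.

1-bromohexane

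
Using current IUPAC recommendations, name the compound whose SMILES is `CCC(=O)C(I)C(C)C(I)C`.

4,6-diiodo-5-methylheptan-3-one

The longest carbon chain that includes the carbonyl has 7 carbons, so the parent hydride is heptane.
The highest-priority functional group is a ketone (C=O on an internal carbon), so the name ends in -one.
The numbering direction is chosen so that numbering from this end puts the carbonyl group at C-3 rather than C-5.
This places the carbonyl at C-3; iodo groups at C-4 and C-6; a methyl group at C-5.
Substituent prefixes are cited in alphabetical order (multiplying prefixes like di-/tri- are ignored for ordering).
Putting it together: 4,6-diiodo-5-methylheptan-3-one.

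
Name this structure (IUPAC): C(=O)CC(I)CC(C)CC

3-iodo-5-methylheptanal

The longest carbon chain that includes the –CHO group has 7 carbons, so the parent hydride is heptane.
The principal characteristic group is an aldehyde (terminal –CHO), named with the suffix -al.
Choose the numbering such that the aldehyde carbon is C-1 by definition.
This places an iodo group at C-3; a methyl group at C-5.
Prefixes are listed alphabetically: iodo, methyl.
Putting it together: 3-iodo-5-methylheptanal.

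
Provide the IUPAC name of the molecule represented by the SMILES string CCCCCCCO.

The longest carbon chain that includes the –OH group has 7 carbons, so the parent hydride is heptane.
An alcohol (–OH) is the principal characteristic group, giving the suffix -ol.
Number the chain so that numbering from this end puts the hydroxyl group at C-1 rather than C-7.
That gives the hydroxyl at C-1.
Putting it together: heptan-1-ol.

heptan-1-ol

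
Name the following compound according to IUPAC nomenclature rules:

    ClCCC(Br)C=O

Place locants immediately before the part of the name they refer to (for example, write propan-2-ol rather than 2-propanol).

2-bromo-4-chlorobutanal

The longest carbon chain that includes the –CHO group has 4 carbons, so the parent hydride is butane.
An aldehyde (terminal –CHO) is the principal characteristic group, giving the suffix -al.
The numbering direction is chosen so that the aldehyde carbon is C-1 by definition.
This places a bromo group at C-2; a chloro group at C-4.
Prefixes are listed alphabetically: bromo, chloro.
Assembling the pieces gives 2-bromo-4-chlorobutanal.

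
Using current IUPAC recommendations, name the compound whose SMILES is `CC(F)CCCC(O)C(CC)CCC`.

The longest carbon chain that includes the –OH group has 10 carbons, so the parent hydride is decane.
An alcohol (–OH) is the principal characteristic group, giving the suffix -ol.
The numbering direction is chosen so that numbering from this end puts the hydroxyl group at C-5 rather than C-6.
This places the hydroxyl at C-5; an ethyl group at C-4; a fluoro group at C-9.
The substituents are ordered alphabetically, ignoring any di-/tri- multipliers.
Putting it together: 4-ethyl-9-fluorodecan-5-ol.

4-ethyl-9-fluorodecan-5-ol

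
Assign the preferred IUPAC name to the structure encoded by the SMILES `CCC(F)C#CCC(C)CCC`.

3-fluoro-7-methyldec-4-yne

Counting along the main chain through the multiple bond gives 10 carbons: the parent is decane.
There is one C≡C triple bond, indicated by the ending -yne.
Number the chain so that numbering from this end puts the triple bond at C-4 rather than C-6.
That gives the triple bond between C-4 and C-5; a fluoro group at C-3; a methyl group at C-7.
The substituents are ordered alphabetically, ignoring any di-/tri- multipliers.
Putting it together: 3-fluoro-7-methyldec-4-yne.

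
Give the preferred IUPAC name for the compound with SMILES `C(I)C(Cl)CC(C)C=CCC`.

7-chloro-8-iodo-5-methyloct-3-ene

The longest chain bearing the multiple bond is 8 carbons long (octane).
There is one C=C double bond, indicated by the ending -ene.
Choose the numbering such that numbering from this end puts the double bond at C-3 rather than C-5.
That gives the double bond between C-3 and C-4; a chloro group at C-7; an iodo group at C-8; a methyl group at C-5.
Prefixes are listed alphabetically: chloro, iodo, methyl.
Assembling the pieces gives 7-chloro-8-iodo-5-methyloct-3-ene.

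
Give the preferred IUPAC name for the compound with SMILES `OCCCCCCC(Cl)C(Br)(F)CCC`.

Counting along the main chain through the –OH group gives 11 carbons: the parent is undecane.
The highest-priority functional group is an alcohol (–OH), so the name ends in -ol.
Number the chain so that numbering from this end puts the hydroxyl group at C-1 rather than C-11.
This places the hydroxyl at C-1; a bromo group at C-8; a chloro group at C-7; a fluoro group at C-8.
Substituent prefixes are cited in alphabetical order (multiplying prefixes like di-/tri- are ignored for ordering).
Putting it together: 8-bromo-7-chloro-8-fluoroundecan-1-ol.

8-bromo-7-chloro-8-fluoroundecan-1-ol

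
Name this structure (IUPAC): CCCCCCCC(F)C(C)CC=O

Counting along the main chain through the –CHO group gives 11 carbons: the parent is undecane.
The highest-priority functional group is an aldehyde (terminal –CHO), so the name ends in -al.
Choose the numbering such that the aldehyde carbon is C-1 by definition.
With this numbering: a fluoro group at C-4; a methyl group at C-3.
Prefixes are listed alphabetically: fluoro, methyl.
The name is 4-fluoro-3-methylundecanal.

4-fluoro-3-methylundecanal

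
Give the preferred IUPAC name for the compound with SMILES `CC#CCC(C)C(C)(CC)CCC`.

6-ethyl-5,6-dimethylnon-2-yne

Counting along the main chain through the multiple bond gives 9 carbons: the parent is nonane.
The chain contains a C≡C triple bond, so the unsaturation ending is -yne.
Number the chain so that numbering from this end puts the triple bond at C-2 rather than C-7.
With this numbering: the triple bond between C-2 and C-3; an ethyl group at C-6; methyl groups at C-5 and C-6.
Substituent prefixes are cited in alphabetical order (multiplying prefixes like di-/tri- are ignored for ordering).
The name is 6-ethyl-5,6-dimethylnon-2-yne.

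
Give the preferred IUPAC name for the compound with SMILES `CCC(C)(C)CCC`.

3,3-dimethylhexane

The parent chain contains 6 carbons (hexane).
Choose the numbering such that the substituent locant set {3,3} is lower than {4,4} at the first point of difference.
With this numbering: two methyl groups at C-3.
The name is 3,3-dimethylhexane.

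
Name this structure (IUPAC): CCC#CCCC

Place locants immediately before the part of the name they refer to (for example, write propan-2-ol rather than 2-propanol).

hept-3-yne

Counting along the main chain through the multiple bond gives 7 carbons: the parent is heptane.
A C≡C triple bond in the chain gives the infix -yne-.
Number the chain so that numbering from this end puts the triple bond at C-3 rather than C-4.
This places the triple bond between C-3 and C-4.
Assembling the pieces gives hept-3-yne.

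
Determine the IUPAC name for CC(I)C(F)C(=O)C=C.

4-fluoro-5-iodohex-1-en-3-one

The longest carbon chain that includes the carbonyl and the multiple bond has 6 carbons, so the parent hydride is hexane.
The principal characteristic group is a ketone (C=O on an internal carbon), named with the suffix -one.
There is one C=C double bond, indicated by the ending -ene.
Number the chain so that numbering from this end puts the carbonyl group at C-3 rather than C-4.
That gives the carbonyl at C-3; the double bond between C-1 and C-2; a fluoro group at C-4; an iodo group at C-5.
Substituent prefixes are cited in alphabetical order (multiplying prefixes like di-/tri- are ignored for ordering).
Assembling the pieces gives 4-fluoro-5-iodohex-1-en-3-one.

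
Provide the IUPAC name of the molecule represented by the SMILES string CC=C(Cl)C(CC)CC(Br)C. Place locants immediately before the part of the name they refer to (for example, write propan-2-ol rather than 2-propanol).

6-bromo-3-chloro-4-ethylhept-2-ene

The longest chain bearing the multiple bond is 7 carbons long (heptane).
There is one C=C double bond, indicated by the ending -ene.
Number the chain so that numbering from this end puts the double bond at C-2 rather than C-5.
This places the double bond between C-2 and C-3; a bromo group at C-6; a chloro group at C-3; an ethyl group at C-4.
Prefixes are listed alphabetically: bromo, chloro, ethyl.
The name is 6-bromo-3-chloro-4-ethylhept-2-ene.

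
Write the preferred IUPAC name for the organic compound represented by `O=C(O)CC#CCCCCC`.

The longest chain bearing the –COOH group and the multiple bond is 9 carbons long (nonane).
The principal characteristic group is a carboxylic acid (terminal –COOH), named with the suffix -oic acid.
There is one C≡C triple bond, indicated by the ending -yne.
Choose the numbering such that the carboxylic acid carbon is C-1 by definition.
This places the triple bond between C-3 and C-4.
Putting it together: non-3-ynoic acid.

non-3-ynoic acid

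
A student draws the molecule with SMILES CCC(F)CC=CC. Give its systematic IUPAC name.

Counting along the main chain through the multiple bond gives 7 carbons: the parent is heptane.
There is one C=C double bond, indicated by the ending -ene.
Choose the numbering such that numbering from this end puts the double bond at C-2 rather than C-5.
This places the double bond between C-2 and C-3; a fluoro group at C-5.
Assembling the pieces gives 5-fluorohept-2-ene.

5-fluorohept-2-ene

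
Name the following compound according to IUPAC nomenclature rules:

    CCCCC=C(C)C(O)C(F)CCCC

The longest carbon chain that includes the –OH group and the multiple bond has 12 carbons, so the parent hydride is dodecane.
An alcohol (–OH) is the principal characteristic group, giving the suffix -ol.
There is one C=C double bond, indicated by the ending -ene.
Number the chain so that numbering from this end puts the hydroxyl group at C-6 rather than C-7.
That gives the hydroxyl at C-6; the double bond between C-7 and C-8; a fluoro group at C-5; a methyl group at C-7.
The substituents are ordered alphabetically, ignoring any di-/tri- multipliers.
Assembling the pieces gives 5-fluoro-7-methyldodec-7-en-6-ol.

5-fluoro-7-methyldodec-7-en-6-ol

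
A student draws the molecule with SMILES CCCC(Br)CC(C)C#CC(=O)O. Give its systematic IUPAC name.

Counting along the main chain through the –COOH group and the multiple bond gives 9 carbons: the parent is nonane.
A carboxylic acid (terminal –COOH) is the principal characteristic group, giving the suffix -oic acid.
There is one C≡C triple bond, indicated by the ending -yne.
Choose the numbering such that the carboxylic acid carbon is C-1 by definition.
That gives the triple bond between C-2 and C-3; a bromo group at C-6; a methyl group at C-4.
Substituent prefixes are cited in alphabetical order (multiplying prefixes like di-/tri- are ignored for ordering).
Assembling the pieces gives 6-bromo-4-methylnon-2-ynoic acid.

6-bromo-4-methylnon-2-ynoic acid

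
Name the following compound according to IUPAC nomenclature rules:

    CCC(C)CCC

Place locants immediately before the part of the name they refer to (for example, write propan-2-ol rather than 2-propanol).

3-methylhexane

The longest carbon chain is 6 atoms: the parent is hexane.
Number the chain so that the substituent locant set {3} is lower than {4} at the first point of difference.
This places a methyl group at C-3.
The name is 3-methylhexane.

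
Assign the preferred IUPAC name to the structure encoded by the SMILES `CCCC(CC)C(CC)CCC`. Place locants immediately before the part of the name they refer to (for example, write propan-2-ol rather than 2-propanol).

4,5-diethyloctane

The longest continuous carbon chain has 8 atoms, so the parent hydride is octane.
Both numbering directions give the same locant set; either may be used.
This places ethyl groups at C-4 and C-5.
The name is 4,5-diethyloctane.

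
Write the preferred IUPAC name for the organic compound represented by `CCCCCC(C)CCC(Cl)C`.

2-chloro-5-methyldecane

The parent chain contains 10 carbons (decane).
Number the chain so that the substituent locant set {2,5} is lower than {6,9} at the first point of difference.
That gives a chloro group at C-2; a methyl group at C-5.
Substituent prefixes are cited in alphabetical order (multiplying prefixes like di-/tri- are ignored for ordering).
Putting it together: 2-chloro-5-methyldecane.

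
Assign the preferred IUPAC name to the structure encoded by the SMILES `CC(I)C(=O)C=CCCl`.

6-chloro-2-iodohex-4-en-3-one

Counting along the main chain through the carbonyl and the multiple bond gives 6 carbons: the parent is hexane.
The principal characteristic group is a ketone (C=O on an internal carbon), named with the suffix -one.
A C=C double bond in the chain gives the infix -ene-.
Choose the numbering such that numbering from this end puts the carbonyl group at C-3 rather than C-4.
This places the carbonyl at C-3; the double bond between C-4 and C-5; a chloro group at C-6; an iodo group at C-2.
Prefixes are listed alphabetically: chloro, iodo.
Assembling the pieces gives 6-chloro-2-iodohex-4-en-3-one.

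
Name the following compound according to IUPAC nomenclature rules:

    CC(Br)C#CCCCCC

Counting along the main chain through the multiple bond gives 9 carbons: the parent is nonane.
A C≡C triple bond in the chain gives the infix -yne-.
Choose the numbering such that numbering from this end puts the triple bond at C-3 rather than C-6.
With this numbering: the triple bond between C-3 and C-4; a bromo group at C-2.
Putting it together: 2-bromonon-3-yne.

2-bromonon-3-yne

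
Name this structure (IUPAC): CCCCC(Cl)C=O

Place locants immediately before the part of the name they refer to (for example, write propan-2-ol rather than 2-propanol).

2-chlorohexanal

The longest carbon chain that includes the –CHO group has 6 carbons, so the parent hydride is hexane.
An aldehyde (terminal –CHO) is the principal characteristic group, giving the suffix -al.
Number the chain so that the aldehyde carbon is C-1 by definition.
This places a chloro group at C-2.
Putting it together: 2-chlorohexanal.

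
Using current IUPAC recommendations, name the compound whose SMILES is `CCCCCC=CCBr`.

The longest chain bearing the multiple bond is 8 carbons long (octane).
The chain contains a C=C double bond, so the unsaturation ending is -ene.
Choose the numbering such that numbering from this end puts the double bond at C-2 rather than C-6.
That gives the double bond between C-2 and C-3; a bromo group at C-1.
Putting it together: 1-bromooct-2-ene.

1-bromooct-2-ene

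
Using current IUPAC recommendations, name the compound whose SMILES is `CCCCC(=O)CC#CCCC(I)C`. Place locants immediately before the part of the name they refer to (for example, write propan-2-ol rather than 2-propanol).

11-iodododec-7-yn-5-one

The longest carbon chain that includes the carbonyl and the multiple bond has 12 carbons, so the parent hydride is dodecane.
A ketone (C=O on an internal carbon) is the principal characteristic group, giving the suffix -one.
A C≡C triple bond in the chain gives the infix -yne-.
Choose the numbering such that numbering from this end puts the carbonyl group at C-5 rather than C-8.
With this numbering: the carbonyl at C-5; the triple bond between C-7 and C-8; an iodo group at C-11.
The name is 11-iodododec-7-yn-5-one.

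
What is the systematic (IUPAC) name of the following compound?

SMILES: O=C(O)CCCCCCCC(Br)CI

The longest carbon chain that includes the –COOH group has 10 carbons, so the parent hydride is decane.
A carboxylic acid (terminal –COOH) is the principal characteristic group, giving the suffix -oic acid.
The numbering direction is chosen so that the carboxylic acid carbon is C-1 by definition.
That gives a bromo group at C-9; an iodo group at C-10.
The substituents are ordered alphabetically, ignoring any di-/tri- multipliers.
Assembling the pieces gives 9-bromo-10-iododecanoic acid.

9-bromo-10-iododecanoic acid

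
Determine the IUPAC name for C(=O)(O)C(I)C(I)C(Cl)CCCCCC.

4-chloro-2,3-diiododecanoic acid

Counting along the main chain through the –COOH group gives 10 carbons: the parent is decane.
The highest-priority functional group is a carboxylic acid (terminal –COOH), so the name ends in -oic acid.
The numbering direction is chosen so that the carboxylic acid carbon is C-1 by definition.
With this numbering: a chloro group at C-4; iodo groups at C-2 and C-3.
The substituents are ordered alphabetically, ignoring any di-/tri- multipliers.
Assembling the pieces gives 4-chloro-2,3-diiododecanoic acid.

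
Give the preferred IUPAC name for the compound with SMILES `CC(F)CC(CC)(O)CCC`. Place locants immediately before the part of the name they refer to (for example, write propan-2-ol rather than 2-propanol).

The longest chain bearing the –OH group is 7 carbons long (heptane).
The highest-priority functional group is an alcohol (–OH), so the name ends in -ol.
The numbering direction is chosen so that the substituent locant set {2,4} is lower than {4,6} at the first point of difference.
With this numbering: the hydroxyl at C-4; an ethyl group at C-4; a fluoro group at C-2.
Substituent prefixes are cited in alphabetical order (multiplying prefixes like di-/tri- are ignored for ordering).
The name is 4-ethyl-2-fluoroheptan-4-ol.

4-ethyl-2-fluoroheptan-4-ol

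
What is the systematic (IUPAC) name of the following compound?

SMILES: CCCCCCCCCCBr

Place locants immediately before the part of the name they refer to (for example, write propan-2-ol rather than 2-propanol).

1-bromodecane

The longest carbon chain is 10 atoms: the parent is decane.
The numbering direction is chosen so that the substituent locant set {1} is lower than {10} at the first point of difference.
With this numbering: a bromo group at C-1.
Putting it together: 1-bromodecane.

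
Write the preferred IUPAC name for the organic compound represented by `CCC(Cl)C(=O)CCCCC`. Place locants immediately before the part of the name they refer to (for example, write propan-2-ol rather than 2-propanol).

3-chlorononan-4-one

Counting along the main chain through the carbonyl gives 9 carbons: the parent is nonane.
The principal characteristic group is a ketone (C=O on an internal carbon), named with the suffix -one.
Number the chain so that numbering from this end puts the carbonyl group at C-4 rather than C-6.
With this numbering: the carbonyl at C-4; a chloro group at C-3.
The name is 3-chlorononan-4-one.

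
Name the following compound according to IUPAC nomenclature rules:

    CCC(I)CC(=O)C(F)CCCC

6-fluoro-3-iododecan-5-one

Counting along the main chain through the carbonyl gives 10 carbons: the parent is decane.
The principal characteristic group is a ketone (C=O on an internal carbon), named with the suffix -one.
Choose the numbering such that numbering from this end puts the carbonyl group at C-5 rather than C-6.
With this numbering: the carbonyl at C-5; a fluoro group at C-6; an iodo group at C-3.
Prefixes are listed alphabetically: fluoro, iodo.
Assembling the pieces gives 6-fluoro-3-iododecan-5-one.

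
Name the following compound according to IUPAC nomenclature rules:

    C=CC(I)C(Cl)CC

4-chloro-3-iodohex-1-ene

The longest carbon chain that includes the multiple bond has 6 carbons, so the parent hydride is hexane.
The chain contains a C=C double bond, so the unsaturation ending is -ene.
Number the chain so that numbering from this end puts the double bond at C-1 rather than C-5.
That gives the double bond between C-1 and C-2; a chloro group at C-4; an iodo group at C-3.
The substituents are ordered alphabetically, ignoring any di-/tri- multipliers.
The name is 4-chloro-3-iodohex-1-ene.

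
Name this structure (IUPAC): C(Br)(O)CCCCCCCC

1-bromononan-1-ol

The longest chain bearing the –OH group is 9 carbons long (nonane).
The principal characteristic group is an alcohol (–OH), named with the suffix -ol.
Number the chain so that numbering from this end puts the hydroxyl group at C-1 rather than C-9.
With this numbering: the hydroxyl at C-1; a bromo group at C-1.
Putting it together: 1-bromononan-1-ol.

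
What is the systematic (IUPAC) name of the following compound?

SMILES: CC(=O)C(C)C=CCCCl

The longest carbon chain that includes the carbonyl and the multiple bond has 7 carbons, so the parent hydride is heptane.
The highest-priority functional group is a ketone (C=O on an internal carbon), so the name ends in -one.
The chain contains a C=C double bond, so the unsaturation ending is -ene.
Number the chain so that numbering from this end puts the carbonyl group at C-2 rather than C-6.
With this numbering: the carbonyl at C-2; the double bond between C-4 and C-5; a chloro group at C-7; a methyl group at C-3.
Prefixes are listed alphabetically: chloro, methyl.
Assembling the pieces gives 7-chloro-3-methylhept-4-en-2-one.

7-chloro-3-methylhept-4-en-2-one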